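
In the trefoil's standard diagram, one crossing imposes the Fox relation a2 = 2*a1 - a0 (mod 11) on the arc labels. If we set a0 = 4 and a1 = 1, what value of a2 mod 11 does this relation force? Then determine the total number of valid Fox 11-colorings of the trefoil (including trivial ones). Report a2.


Step 1: Apply the given crossing relation 2*a1 - a0 - a2 = 0 (mod 11).
  a2 = 2*a1 - a0 mod 11
  a2 = 2*1 - 4 mod 11
  a2 = 2 - 4 mod 11
  a2 = -2 mod 11 = 9
Step 2: The trefoil has determinant 3.
  Number of Fox p-colorings (p prime) is p^2 if p = 3, else p.
  Since 11 does not divide 3, only trivial (constant) colorings exist.
  (So the trial a0 = 4, a1 = 1 with a0 != a1 does NOT extend to a valid coloring of the whole trefoil: the other two crossing relations require 3*(a1 - a0) = 0 (mod 11), which fails.)
  Total colorings = 11
Step 3: a2 = 9, total Fox 11-colorings = 11

9


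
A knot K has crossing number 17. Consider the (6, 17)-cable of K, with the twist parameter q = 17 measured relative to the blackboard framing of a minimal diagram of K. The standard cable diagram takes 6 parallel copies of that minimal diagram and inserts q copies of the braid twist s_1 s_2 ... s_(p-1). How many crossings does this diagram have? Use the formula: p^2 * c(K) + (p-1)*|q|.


Step 1: Each of the c(K) crossings of the companion diagram becomes p*p = p^2 crossings among the p parallel strands, and each of the |q| twists s_1 s_2 ... s_(p-1) adds (p-1) crossings.
  Crossings = p^2 * c(K) + (p-1)*|q|
Step 2: = 6^2 * 17 + (6-1)*17
Step 3: = 36*17 + 5*17
Step 4: = 612 + 85 = 697

697


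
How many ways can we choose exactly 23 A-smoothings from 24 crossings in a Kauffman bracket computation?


We choose which 23 of 24 crossings get A-smoothings.
C(24, 23) = 24! / (23! * 1!)
= 24

24


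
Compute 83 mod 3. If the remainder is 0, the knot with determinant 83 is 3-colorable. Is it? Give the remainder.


Step 1: A knot is p-colorable if and only if p divides its determinant.
Step 2: Compute 83 mod 3.
83 = 27 * 3 + 2
Step 3: 83 mod 3 = 2
Step 4: The knot is 3-colorable: no

2


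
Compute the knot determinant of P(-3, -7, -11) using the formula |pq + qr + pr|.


Step 1: Compute pq + qr + pr.
pq = (-3)*(-7) = 21
qr = (-7)*(-11) = 77
pr = (-3)*(-11) = 33
pq + qr + pr = 21 + 77 + 33 = 131
Step 2: Take absolute value.
det(P(-3,-7,-11)) = |131| = 131

131


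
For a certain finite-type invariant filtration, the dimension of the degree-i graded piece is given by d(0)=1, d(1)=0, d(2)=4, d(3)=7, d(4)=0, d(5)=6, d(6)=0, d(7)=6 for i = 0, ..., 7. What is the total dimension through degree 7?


Total dimension = d(0) + d(1) + ... + d(7)
= 1 + 0 + 4 + 7 + 0 + 6 + 0 + 6
= 24

24


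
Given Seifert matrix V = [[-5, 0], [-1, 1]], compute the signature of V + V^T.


Step 1: V + V^T = [[-10, -1], [-1, 2]]
Step 2: trace = -8, det = -21
Step 3: Discriminant = (-8)^2 - 4*(-21) = 148
Step 4: Eigenvalues: 2.08276, -10.0828
Step 5: Signature = (# positive eigenvalues) - (# negative eigenvalues) = 0

0


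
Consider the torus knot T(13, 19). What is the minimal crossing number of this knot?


For a torus knot T(p, q) with gcd(p,q)=1,
the crossing number is min(p*(q-1), q*(p-1)).
p*(q-1) = 13*18 = 234
q*(p-1) = 19*12 = 228
min(234, 228) = 228

228


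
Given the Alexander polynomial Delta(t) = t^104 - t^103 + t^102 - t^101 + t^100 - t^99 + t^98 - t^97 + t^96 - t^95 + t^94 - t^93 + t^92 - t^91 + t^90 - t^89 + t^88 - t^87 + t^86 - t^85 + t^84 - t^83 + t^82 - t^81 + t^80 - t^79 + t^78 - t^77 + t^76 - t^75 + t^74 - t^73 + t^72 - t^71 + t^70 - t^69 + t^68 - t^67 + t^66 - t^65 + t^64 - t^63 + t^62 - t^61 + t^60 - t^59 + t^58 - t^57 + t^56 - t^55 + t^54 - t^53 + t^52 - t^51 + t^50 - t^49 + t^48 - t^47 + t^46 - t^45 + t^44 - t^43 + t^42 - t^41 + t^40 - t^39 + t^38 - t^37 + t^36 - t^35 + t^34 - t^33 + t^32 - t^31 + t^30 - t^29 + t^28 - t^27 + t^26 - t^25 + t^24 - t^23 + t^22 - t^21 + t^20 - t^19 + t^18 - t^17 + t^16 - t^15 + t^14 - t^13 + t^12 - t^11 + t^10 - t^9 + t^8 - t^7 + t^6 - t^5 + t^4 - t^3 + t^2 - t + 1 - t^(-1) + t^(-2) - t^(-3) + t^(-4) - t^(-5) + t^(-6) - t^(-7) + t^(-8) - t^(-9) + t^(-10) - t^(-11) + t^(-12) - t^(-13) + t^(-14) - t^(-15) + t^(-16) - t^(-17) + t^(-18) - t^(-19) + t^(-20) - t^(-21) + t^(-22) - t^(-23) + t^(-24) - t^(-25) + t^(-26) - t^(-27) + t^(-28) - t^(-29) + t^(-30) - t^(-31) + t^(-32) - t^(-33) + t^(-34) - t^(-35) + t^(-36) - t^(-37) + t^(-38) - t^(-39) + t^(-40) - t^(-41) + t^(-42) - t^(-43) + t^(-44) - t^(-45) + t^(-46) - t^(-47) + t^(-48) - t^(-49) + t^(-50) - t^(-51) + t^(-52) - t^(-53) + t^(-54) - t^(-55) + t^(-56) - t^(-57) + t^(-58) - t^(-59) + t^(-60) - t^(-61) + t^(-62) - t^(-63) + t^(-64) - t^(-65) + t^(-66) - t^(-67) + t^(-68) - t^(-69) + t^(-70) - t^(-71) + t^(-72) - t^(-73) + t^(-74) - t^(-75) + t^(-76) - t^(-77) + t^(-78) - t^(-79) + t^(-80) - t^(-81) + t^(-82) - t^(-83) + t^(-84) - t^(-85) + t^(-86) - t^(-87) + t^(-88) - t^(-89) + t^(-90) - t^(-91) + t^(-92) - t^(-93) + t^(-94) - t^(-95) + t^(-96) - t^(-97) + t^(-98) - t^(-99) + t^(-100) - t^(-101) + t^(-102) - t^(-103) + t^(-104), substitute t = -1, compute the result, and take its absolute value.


Step 1: The polynomial has 209 terms with alternating signs, exponents from 104 down to -104.
Step 2: Substitute t = -1. The i-th term has coefficient (-1)^i and exponent (m-i),
  so its value is (-1)^i * (-1)^(m-i) = (-1)^m = 1 for every i.
Step 3: All 209 terms equal 1, so Delta(-1) = 209 * (1) = 209
Step 4: |Delta(-1)| = 209

209


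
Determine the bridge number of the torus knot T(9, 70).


The bridge number of T(p,q) is min(p,q).
min(9, 70) = 9

9


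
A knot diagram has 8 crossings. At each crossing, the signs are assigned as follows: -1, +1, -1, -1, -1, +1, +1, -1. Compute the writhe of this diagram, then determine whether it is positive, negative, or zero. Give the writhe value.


Step 1: Count positive crossings (+1).
Positive crossings: 3
Step 2: Count negative crossings (-1).
Negative crossings: 5
Step 3: Writhe = (positive) - (negative)
w = 3 - 5 = -2
Step 4: |w| = 2, and w is negative

-2


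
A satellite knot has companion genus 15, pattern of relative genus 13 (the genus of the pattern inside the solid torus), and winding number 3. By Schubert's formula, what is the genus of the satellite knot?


Schubert: g(satellite) = g_rel(pattern) + |winding| * g(companion),
where g_rel(pattern) is the genus of the pattern relative to the solid torus.
= 13 + 3 * 15
= 13 + 45 = 58

58


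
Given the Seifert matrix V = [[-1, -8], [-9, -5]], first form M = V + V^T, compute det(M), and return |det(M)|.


Step 1: Form V + V^T where V = [[-1, -8], [-9, -5]]
  V^T = [[-1, -9], [-8, -5]]
  V + V^T = [[-2, -17], [-17, -10]]
Step 2: det(V + V^T) = (-2)*(-10) - (-17)*(-17)
  = 20 - 289 = -269
Step 3: Knot determinant = |det(V + V^T)| = |-269| = 269

269


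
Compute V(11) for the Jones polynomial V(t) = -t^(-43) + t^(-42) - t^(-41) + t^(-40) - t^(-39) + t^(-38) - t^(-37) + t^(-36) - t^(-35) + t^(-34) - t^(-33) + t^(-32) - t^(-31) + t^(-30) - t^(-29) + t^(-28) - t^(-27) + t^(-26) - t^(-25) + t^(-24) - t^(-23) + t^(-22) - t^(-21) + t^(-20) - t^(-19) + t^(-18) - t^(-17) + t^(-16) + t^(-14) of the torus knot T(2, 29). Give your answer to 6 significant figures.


Substituting t = 11 into V(t) = -t^(-43) + t^(-42) - t^(-41) + t^(-40) - t^(-39) + t^(-38) - t^(-37) + t^(-36) - t^(-35) + t^(-34) - t^(-33) + t^(-32) - t^(-31) + t^(-30) - t^(-29) + t^(-28) - t^(-27) + t^(-26) - t^(-25) + t^(-24) - t^(-23) + t^(-22) - t^(-21) + t^(-20) - t^(-19) + t^(-18) - t^(-17) + t^(-16) + t^(-14):
  (-)t^(-43) = -1.66002e-45
  (+)t^(-42) = 1.82603e-44
  (-)t^(-41) = -2.00863e-43
  (+)t^(-40) = 2.20949e-42
  (-)t^(-39) = -2.43044e-41
  (+)t^(-38) = 2.67349e-40
  (-)t^(-37) = -2.94083e-39
  (+)t^(-36) = 3.23492e-38
  (-)t^(-35) = -3.55841e-37
  (+)t^(-34) = 3.91425e-36
  (-)t^(-33) = -4.30568e-35
  (+)t^(-32) = 4.73624e-34
  (-)t^(-31) = -5.20987e-33
  (+)t^(-30) = 5.73086e-32
  (-)t^(-29) = -6.30394e-31
  (+)t^(-28) = 6.93433e-30
  (-)t^(-27) = -7.62777e-29
  (+)t^(-26) = 8.39055e-28
  (-)t^(-25) = -9.2296e-27
  (+)t^(-24) = 1.01526e-25
  (-)t^(-23) = -1.11678e-24
  (+)t^(-22) = 1.22846e-23
  (-)t^(-21) = -1.35131e-22
  (+)t^(-20) = 1.48644e-21
  (-)t^(-19) = -1.63508e-20
  (+)t^(-18) = 1.79859e-19
  (-)t^(-17) = -1.97845e-18
  (+)t^(-16) = 2.17629e-17
  (+)t^(-14) = 2.63331e-15
Sum = (-1.66002e-45) + (1.82603e-44) + (-2.00863e-43) + (2.20949e-42) + (-2.43044e-41) + (2.67349e-40) + (-2.94083e-39) + (3.23492e-38) + (-3.55841e-37) + (3.91425e-36) + (-4.30568e-35) + (4.73624e-34) + (-5.20987e-33) + (5.73086e-32) + (-6.30394e-31) + (6.93433e-30) + (-7.62777e-29) + (8.39055e-28) + (-9.2296e-27) + (1.01526e-25) + (-1.11678e-24) + (1.22846e-23) + (-1.35131e-22) + (1.48644e-21) + (-1.63508e-20) + (1.79859e-19) + (-1.97845e-18) + (2.17629e-17) + (2.63331e-15)
= 2.653261881e-15
Rounded to 6 significant figures: 2.65326e-15

2.65326e-15


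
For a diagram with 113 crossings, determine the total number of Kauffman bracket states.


Each crossing contributes 2 choices (A-smoothing or B-smoothing).
Total states = 2^113 = 10384593717069655257060992658440192

10384593717069655257060992658440192


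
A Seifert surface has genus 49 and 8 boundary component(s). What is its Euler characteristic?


chi = 2 - 2g - b
= 2 - 2*49 - 8
= 2 - 98 - 8 = -104

-104


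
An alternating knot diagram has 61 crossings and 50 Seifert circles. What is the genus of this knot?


For alternating knots, g = (c - s + 1)/2.
= (61 - 50 + 1)/2
= 12/2 = 6

6


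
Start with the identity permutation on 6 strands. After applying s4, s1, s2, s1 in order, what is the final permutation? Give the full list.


Starting with identity [1, 2, 3, 4, 5, 6].
Apply generators in sequence:
  After s4: [1, 2, 3, 5, 4, 6]
  After s1: [2, 1, 3, 5, 4, 6]
  After s2: [2, 3, 1, 5, 4, 6]
  After s1: [3, 2, 1, 5, 4, 6]
Final permutation: [3, 2, 1, 5, 4, 6]

[3, 2, 1, 5, 4, 6]


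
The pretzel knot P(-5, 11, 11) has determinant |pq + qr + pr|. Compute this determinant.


Step 1: Compute pq + qr + pr.
pq = (-5)*11 = -55
qr = 11*11 = 121
pr = (-5)*11 = -55
pq + qr + pr = -55 + 121 + (-55) = 11
Step 2: Take absolute value.
det(P(-5,11,11)) = |11| = 11

11


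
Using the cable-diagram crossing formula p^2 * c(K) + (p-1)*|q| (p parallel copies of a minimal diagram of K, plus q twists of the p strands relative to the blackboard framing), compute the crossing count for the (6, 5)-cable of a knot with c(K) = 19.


Step 1: Each of the c(K) crossings of the companion diagram becomes p*p = p^2 crossings among the p parallel strands, and each of the |q| twists s_1 s_2 ... s_(p-1) adds (p-1) crossings.
  Crossings = p^2 * c(K) + (p-1)*|q|
Step 2: = 6^2 * 19 + (6-1)*5
Step 3: = 36*19 + 5*5
Step 4: = 684 + 25 = 709

709


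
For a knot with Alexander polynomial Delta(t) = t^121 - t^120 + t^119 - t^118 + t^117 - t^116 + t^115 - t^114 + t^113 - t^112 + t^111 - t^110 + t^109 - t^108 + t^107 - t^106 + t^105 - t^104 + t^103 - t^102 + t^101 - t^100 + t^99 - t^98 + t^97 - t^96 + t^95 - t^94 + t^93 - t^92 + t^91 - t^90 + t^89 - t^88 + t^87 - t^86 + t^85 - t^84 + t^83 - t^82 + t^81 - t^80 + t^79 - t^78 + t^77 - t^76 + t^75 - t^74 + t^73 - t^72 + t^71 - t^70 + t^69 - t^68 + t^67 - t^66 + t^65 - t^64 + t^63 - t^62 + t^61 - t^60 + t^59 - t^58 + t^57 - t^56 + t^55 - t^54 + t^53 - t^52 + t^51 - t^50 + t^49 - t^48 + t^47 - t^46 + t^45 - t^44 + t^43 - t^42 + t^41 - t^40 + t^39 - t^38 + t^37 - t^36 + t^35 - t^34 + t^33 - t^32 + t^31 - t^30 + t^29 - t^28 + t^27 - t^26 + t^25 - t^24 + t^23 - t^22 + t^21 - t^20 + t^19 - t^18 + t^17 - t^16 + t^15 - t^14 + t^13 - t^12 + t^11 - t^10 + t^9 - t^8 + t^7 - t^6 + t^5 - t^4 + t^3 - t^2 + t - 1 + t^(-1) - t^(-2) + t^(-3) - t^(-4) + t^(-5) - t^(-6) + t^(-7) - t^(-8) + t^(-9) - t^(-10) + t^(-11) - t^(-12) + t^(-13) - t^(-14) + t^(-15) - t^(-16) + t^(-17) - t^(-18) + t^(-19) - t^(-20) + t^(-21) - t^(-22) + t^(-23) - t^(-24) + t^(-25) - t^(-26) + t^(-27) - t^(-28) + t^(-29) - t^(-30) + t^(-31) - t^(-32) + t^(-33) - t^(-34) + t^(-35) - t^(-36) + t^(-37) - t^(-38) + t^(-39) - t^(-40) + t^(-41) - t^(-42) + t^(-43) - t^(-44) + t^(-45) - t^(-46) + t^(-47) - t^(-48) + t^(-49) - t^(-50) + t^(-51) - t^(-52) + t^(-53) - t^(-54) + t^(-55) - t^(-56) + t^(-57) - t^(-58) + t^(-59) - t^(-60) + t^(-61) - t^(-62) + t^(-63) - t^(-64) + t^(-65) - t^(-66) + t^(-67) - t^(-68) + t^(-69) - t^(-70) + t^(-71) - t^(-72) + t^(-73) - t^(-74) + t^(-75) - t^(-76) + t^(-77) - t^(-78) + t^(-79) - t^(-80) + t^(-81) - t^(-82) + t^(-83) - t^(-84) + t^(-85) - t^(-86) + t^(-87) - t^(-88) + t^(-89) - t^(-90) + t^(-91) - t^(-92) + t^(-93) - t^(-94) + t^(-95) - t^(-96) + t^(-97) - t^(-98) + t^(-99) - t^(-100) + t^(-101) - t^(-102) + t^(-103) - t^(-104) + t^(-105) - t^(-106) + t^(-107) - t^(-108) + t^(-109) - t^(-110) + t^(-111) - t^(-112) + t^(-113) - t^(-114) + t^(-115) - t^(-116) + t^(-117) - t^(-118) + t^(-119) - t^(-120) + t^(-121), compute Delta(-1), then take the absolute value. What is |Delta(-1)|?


Step 1: The polynomial has 243 terms with alternating signs, exponents from 121 down to -121.
Step 2: Substitute t = -1. The i-th term has coefficient (-1)^i and exponent (m-i),
  so its value is (-1)^i * (-1)^(m-i) = (-1)^m = -1 for every i.
Step 3: All 243 terms equal -1, so Delta(-1) = 243 * (-1) = -243
Step 4: |Delta(-1)| = 243

243


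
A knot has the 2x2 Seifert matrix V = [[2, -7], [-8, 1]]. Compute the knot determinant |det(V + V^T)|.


Step 1: Form V + V^T where V = [[2, -7], [-8, 1]]
  V^T = [[2, -8], [-7, 1]]
  V + V^T = [[4, -15], [-15, 2]]
Step 2: det(V + V^T) = 4*2 - (-15)*(-15)
  = 8 - 225 = -217
Step 3: Knot determinant = |det(V + V^T)| = |-217| = 217

217


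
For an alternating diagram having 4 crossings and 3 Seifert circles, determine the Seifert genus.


For alternating knots, g = (c - s + 1)/2.
= (4 - 3 + 1)/2
= 2/2 = 1

1


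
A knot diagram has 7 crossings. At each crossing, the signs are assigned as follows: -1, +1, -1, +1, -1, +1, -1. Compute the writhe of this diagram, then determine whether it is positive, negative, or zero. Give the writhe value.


Step 1: Count positive crossings (+1).
Positive crossings: 3
Step 2: Count negative crossings (-1).
Negative crossings: 4
Step 3: Writhe = (positive) - (negative)
w = 3 - 4 = -1
Step 4: |w| = 1, and w is negative

-1


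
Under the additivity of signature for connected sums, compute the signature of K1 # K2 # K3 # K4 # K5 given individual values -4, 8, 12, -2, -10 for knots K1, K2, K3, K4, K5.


The signature is additive under connected sum.
signature(K1 # K2 # K3 # K4 # K5) = (-4) + (8) + (12) + (-2) + (-10)
= 4

4


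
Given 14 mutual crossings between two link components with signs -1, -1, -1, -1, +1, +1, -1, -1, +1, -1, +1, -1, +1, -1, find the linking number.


Step 1: Count positive crossings: 5
Step 2: Count negative crossings: 9
Step 3: Sum of signs = 5 - 9 = -4
Step 4: Linking number = sum/2 = -4/2 = -2

-2


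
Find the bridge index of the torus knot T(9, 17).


The bridge number of T(p,q) is min(p,q).
min(9, 17) = 9

9


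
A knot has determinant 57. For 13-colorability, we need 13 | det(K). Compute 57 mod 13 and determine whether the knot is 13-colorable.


Step 1: A knot is p-colorable if and only if p divides its determinant.
Step 2: Compute 57 mod 13.
57 = 4 * 13 + 5
Step 3: 57 mod 13 = 5
Step 4: The knot is 13-colorable: no

5


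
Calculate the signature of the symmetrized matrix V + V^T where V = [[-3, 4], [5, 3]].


Step 1: V + V^T = [[-6, 9], [9, 6]]
Step 2: trace = 0, det = -117
Step 3: Discriminant = 0^2 - 4*(-117) = 468
Step 4: Eigenvalues: 10.8167, -10.8167
Step 5: Signature = (# positive eigenvalues) - (# negative eigenvalues) = 0

0


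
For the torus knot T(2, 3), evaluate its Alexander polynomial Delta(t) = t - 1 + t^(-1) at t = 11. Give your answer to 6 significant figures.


Substituting t = 11 into Delta(t) = t - 1 + t^(-1):
Term values: (11) + (-1) + (0.0909091)
Sum = 10.09090909
Rounded to 6 significant figures: 10.0909

10.0909


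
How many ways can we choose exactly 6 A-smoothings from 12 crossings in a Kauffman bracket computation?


We choose which 6 of 12 crossings get A-smoothings.
C(12, 6) = 12! / (6! * 6!)
= 924

924


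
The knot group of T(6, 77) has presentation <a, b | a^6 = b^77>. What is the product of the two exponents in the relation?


The relation is a^6 = b^77.
Product of exponents = 6 * 77
= 462

462


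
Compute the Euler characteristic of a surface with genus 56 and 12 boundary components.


chi = 2 - 2g - b
= 2 - 2*56 - 12
= 2 - 112 - 12 = -122

-122


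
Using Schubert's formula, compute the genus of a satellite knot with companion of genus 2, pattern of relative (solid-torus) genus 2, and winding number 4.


Schubert: g(satellite) = g_rel(pattern) + |winding| * g(companion),
where g_rel(pattern) is the genus of the pattern relative to the solid torus.
= 2 + 4 * 2
= 2 + 8 = 10

10


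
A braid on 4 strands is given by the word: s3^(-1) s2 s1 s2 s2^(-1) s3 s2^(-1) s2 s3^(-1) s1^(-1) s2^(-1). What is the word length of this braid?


The word length counts the number of generators (including inverses).
Listing each generator: s3^(-1), s2, s1, s2, s2^(-1), s3, s2^(-1), s2, s3^(-1), s1^(-1), s2^(-1)
There are 11 generators in this braid word.

11


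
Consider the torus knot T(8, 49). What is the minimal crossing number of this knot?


For a torus knot T(p, q) with gcd(p,q)=1,
the crossing number is min(p*(q-1), q*(p-1)).
p*(q-1) = 8*48 = 384
q*(p-1) = 49*7 = 343
min(384, 343) = 343

343


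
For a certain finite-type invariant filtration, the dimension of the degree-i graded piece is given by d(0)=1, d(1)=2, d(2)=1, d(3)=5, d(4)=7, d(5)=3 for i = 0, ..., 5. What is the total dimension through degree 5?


Total dimension = d(0) + d(1) + ... + d(5)
= 1 + 2 + 1 + 5 + 7 + 3
= 19

19


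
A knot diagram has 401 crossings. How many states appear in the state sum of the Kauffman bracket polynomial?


Each crossing contributes 2 choices (A-smoothing or B-smoothing).
Total states = 2^401 = 5164499756173817179311838344006023748659411585658447025661318713081295244033682389259290706560275662871806343945494986752

5164499756173817179311838344006023748659411585658447025661318713081295244033682389259290706560275662871806343945494986752


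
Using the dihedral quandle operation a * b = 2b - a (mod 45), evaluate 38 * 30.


38 * 30 = 2*30 - 38 mod 45
= 60 - 38 mod 45
= 22 mod 45 = 22

22


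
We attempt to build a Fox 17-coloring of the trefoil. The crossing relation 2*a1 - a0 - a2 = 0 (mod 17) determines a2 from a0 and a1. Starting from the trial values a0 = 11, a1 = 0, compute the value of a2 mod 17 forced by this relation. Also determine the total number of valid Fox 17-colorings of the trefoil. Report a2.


Step 1: Apply the given crossing relation 2*a1 - a0 - a2 = 0 (mod 17).
  a2 = 2*a1 - a0 mod 17
  a2 = 2*0 - 11 mod 17
  a2 = 0 - 11 mod 17
  a2 = -11 mod 17 = 6
Step 2: The trefoil has determinant 3.
  Number of Fox p-colorings (p prime) is p^2 if p = 3, else p.
  Since 17 does not divide 3, only trivial (constant) colorings exist.
  (So the trial a0 = 11, a1 = 0 with a0 != a1 does NOT extend to a valid coloring of the whole trefoil: the other two crossing relations require 3*(a1 - a0) = 0 (mod 17), which fails.)
  Total colorings = 17
Step 3: a2 = 6, total Fox 17-colorings = 17

6


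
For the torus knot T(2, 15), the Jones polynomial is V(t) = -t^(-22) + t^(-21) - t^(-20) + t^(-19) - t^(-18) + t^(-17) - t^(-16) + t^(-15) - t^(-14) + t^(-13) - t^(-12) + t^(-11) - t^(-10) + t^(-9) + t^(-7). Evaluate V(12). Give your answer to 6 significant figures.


Substituting t = 12 into V(t) = -t^(-22) + t^(-21) - t^(-20) + t^(-19) - t^(-18) + t^(-17) - t^(-16) + t^(-15) - t^(-14) + t^(-13) - t^(-12) + t^(-11) - t^(-10) + t^(-9) + t^(-7):
  (-)t^(-22) = -1.81139e-24
  (+)t^(-21) = 2.17367e-23
  (-)t^(-20) = -2.60841e-22
  (+)t^(-19) = 3.13009e-21
  (-)t^(-18) = -3.7561e-20
  (+)t^(-17) = 4.50732e-19
  (-)t^(-16) = -5.40879e-18
  (+)t^(-15) = 6.49055e-17
  (-)t^(-14) = -7.78866e-16
  (+)t^(-13) = 9.34639e-15
  (-)t^(-12) = -1.12157e-13
  (+)t^(-11) = 1.34588e-12
  (-)t^(-10) = -1.61506e-11
  (+)t^(-9) = 1.93807e-10
  (+)t^(-7) = 2.79082e-08
Sum = (-1.81139e-24) + (2.17367e-23) + (-2.60841e-22) + (3.13009e-21) + (-3.7561e-20) + (4.50732e-19) + (-5.40879e-18) + (6.49055e-17) + (-7.78866e-16) + (9.34639e-15) + (-1.12157e-13) + (1.34588e-12) + (-1.61506e-11) + (1.93807e-10) + (2.79082e-08)
= 2.808706322e-08
Rounded to 6 significant figures: 2.80871e-08

2.80871e-08


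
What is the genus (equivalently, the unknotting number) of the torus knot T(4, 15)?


For a torus knot T(p,q), both the unknotting number and genus equal (p-1)(q-1)/2.
= (4-1)(15-1)/2
= 3*14/2
= 42/2 = 21

21


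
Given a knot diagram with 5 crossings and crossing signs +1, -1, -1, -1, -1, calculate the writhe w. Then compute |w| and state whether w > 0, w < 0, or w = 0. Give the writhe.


Step 1: Count positive crossings (+1).
Positive crossings: 1
Step 2: Count negative crossings (-1).
Negative crossings: 4
Step 3: Writhe = (positive) - (negative)
w = 1 - 4 = -3
Step 4: |w| = 3, and w is negative

-3


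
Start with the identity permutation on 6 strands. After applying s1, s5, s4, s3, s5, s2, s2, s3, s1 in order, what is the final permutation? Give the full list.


Starting with identity [1, 2, 3, 4, 5, 6].
Apply generators in sequence:
  After s1: [2, 1, 3, 4, 5, 6]
  After s5: [2, 1, 3, 4, 6, 5]
  After s4: [2, 1, 3, 6, 4, 5]
  After s3: [2, 1, 6, 3, 4, 5]
  After s5: [2, 1, 6, 3, 5, 4]
  After s2: [2, 6, 1, 3, 5, 4]
  After s2: [2, 1, 6, 3, 5, 4]
  After s3: [2, 1, 3, 6, 5, 4]
  After s1: [1, 2, 3, 6, 5, 4]
Final permutation: [1, 2, 3, 6, 5, 4]

[1, 2, 3, 6, 5, 4]


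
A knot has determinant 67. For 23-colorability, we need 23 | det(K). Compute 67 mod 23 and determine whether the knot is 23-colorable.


Step 1: A knot is p-colorable if and only if p divides its determinant.
Step 2: Compute 67 mod 23.
67 = 2 * 23 + 21
Step 3: 67 mod 23 = 21
Step 4: The knot is 23-colorable: no

21


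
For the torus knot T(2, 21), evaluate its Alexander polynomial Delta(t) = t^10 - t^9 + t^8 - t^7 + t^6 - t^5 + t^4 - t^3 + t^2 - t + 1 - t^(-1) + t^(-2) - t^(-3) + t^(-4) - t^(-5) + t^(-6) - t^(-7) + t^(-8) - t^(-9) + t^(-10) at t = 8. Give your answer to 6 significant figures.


Substituting t = 8 into Delta(t) = t^10 - t^9 + t^8 - t^7 + t^6 - t^5 + t^4 - t^3 + t^2 - t + 1 - t^(-1) + t^(-2) - t^(-3) + t^(-4) - t^(-5) + t^(-6) - t^(-7) + t^(-8) - t^(-9) + t^(-10):
Term values: (1073741824) + (-134217728) + (16777216) + (-2097152) + (262144) + (-32768) + (4096) + (-512) + (64) + (-8) + (1) + (-0.125) + (0.015625) + (-0.00195312) + (0.000244141) + (-3.05176e-05) + (3.8147e-06) + (-4.76837e-07) + (5.96046e-08) + (-7.45058e-09) + (9.31323e-10)
Sum = 954437176.9
Rounded to 6 significant figures: 9.54437e+08

9.54437e+08


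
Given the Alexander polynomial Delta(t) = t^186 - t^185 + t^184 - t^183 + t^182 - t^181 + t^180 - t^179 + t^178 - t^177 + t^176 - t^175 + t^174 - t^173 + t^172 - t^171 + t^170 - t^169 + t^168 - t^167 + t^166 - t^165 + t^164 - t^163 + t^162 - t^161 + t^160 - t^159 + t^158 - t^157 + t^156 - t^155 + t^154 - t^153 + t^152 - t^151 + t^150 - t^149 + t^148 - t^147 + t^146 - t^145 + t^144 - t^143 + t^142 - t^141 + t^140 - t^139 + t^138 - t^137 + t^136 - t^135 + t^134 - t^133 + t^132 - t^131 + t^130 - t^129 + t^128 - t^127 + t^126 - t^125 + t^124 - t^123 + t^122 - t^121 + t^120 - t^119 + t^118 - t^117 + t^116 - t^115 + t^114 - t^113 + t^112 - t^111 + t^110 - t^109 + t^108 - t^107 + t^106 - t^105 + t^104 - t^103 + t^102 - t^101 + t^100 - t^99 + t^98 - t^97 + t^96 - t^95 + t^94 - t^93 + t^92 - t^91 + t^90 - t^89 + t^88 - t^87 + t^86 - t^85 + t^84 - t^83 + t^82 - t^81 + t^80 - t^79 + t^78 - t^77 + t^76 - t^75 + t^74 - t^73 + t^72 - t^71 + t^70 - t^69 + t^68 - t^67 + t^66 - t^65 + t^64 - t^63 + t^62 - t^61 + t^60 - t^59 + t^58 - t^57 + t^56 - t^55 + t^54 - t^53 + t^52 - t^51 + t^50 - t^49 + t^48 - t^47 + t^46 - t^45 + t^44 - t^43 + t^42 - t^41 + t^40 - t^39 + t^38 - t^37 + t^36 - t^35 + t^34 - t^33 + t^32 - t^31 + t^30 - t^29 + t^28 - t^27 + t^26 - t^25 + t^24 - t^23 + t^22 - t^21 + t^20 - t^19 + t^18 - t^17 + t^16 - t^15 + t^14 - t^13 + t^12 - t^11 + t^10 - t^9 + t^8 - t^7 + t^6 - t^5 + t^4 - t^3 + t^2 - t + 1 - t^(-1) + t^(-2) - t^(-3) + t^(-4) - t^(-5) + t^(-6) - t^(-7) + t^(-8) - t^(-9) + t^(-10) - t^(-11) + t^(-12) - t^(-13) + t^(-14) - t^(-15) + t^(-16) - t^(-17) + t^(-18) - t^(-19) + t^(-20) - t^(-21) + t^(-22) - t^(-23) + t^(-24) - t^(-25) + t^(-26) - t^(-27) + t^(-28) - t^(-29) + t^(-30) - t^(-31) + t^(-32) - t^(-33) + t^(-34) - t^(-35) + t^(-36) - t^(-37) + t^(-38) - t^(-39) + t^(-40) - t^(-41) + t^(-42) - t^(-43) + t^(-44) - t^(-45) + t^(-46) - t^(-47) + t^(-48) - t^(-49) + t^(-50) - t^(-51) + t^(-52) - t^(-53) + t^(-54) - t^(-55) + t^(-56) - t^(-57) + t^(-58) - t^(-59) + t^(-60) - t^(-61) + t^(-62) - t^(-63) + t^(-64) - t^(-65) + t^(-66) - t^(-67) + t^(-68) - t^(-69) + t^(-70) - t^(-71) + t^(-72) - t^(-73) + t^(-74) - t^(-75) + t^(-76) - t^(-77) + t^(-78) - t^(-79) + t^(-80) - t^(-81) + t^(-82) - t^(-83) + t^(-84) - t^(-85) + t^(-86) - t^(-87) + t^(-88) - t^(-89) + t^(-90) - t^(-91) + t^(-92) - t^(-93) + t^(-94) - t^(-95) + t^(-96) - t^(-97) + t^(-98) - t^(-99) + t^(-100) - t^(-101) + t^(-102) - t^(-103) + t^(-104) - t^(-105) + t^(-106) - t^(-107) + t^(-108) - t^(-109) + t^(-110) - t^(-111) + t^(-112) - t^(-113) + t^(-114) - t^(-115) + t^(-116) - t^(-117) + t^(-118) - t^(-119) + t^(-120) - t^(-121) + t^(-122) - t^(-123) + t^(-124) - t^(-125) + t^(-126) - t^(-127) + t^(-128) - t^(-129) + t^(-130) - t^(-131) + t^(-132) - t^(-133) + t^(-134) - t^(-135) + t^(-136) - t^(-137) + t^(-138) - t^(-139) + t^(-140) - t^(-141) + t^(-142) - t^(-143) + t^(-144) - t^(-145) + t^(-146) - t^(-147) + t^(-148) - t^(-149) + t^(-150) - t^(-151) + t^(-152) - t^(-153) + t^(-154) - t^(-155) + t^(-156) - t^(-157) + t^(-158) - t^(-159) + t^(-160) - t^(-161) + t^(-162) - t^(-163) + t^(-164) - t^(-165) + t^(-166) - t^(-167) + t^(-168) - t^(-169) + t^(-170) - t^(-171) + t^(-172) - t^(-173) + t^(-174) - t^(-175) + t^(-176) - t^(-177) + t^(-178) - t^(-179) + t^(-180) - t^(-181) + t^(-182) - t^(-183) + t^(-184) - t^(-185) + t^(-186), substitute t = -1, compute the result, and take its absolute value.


Step 1: The polynomial has 373 terms with alternating signs, exponents from 186 down to -186.
Step 2: Substitute t = -1. The i-th term has coefficient (-1)^i and exponent (m-i),
  so its value is (-1)^i * (-1)^(m-i) = (-1)^m = 1 for every i.
Step 3: All 373 terms equal 1, so Delta(-1) = 373 * (1) = 373
Step 4: |Delta(-1)| = 373

373


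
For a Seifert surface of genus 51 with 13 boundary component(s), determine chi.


chi = 2 - 2g - b
= 2 - 2*51 - 13
= 2 - 102 - 13 = -113

-113


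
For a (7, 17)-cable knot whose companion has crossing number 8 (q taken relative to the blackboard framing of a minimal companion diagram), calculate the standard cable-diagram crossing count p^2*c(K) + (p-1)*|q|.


Step 1: Each of the c(K) crossings of the companion diagram becomes p*p = p^2 crossings among the p parallel strands, and each of the |q| twists s_1 s_2 ... s_(p-1) adds (p-1) crossings.
  Crossings = p^2 * c(K) + (p-1)*|q|
Step 2: = 7^2 * 8 + (7-1)*17
Step 3: = 49*8 + 6*17
Step 4: = 392 + 102 = 494

494


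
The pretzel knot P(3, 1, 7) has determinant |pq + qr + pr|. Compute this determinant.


Step 1: Compute pq + qr + pr.
pq = 3*1 = 3
qr = 1*7 = 7
pr = 3*7 = 21
pq + qr + pr = 3 + 7 + 21 = 31
Step 2: Take absolute value.
det(P(3,1,7)) = |31| = 31

31


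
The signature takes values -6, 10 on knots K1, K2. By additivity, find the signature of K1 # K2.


The signature is additive under connected sum.
signature(K1 # K2) = (-6) + (10)
= 4

4


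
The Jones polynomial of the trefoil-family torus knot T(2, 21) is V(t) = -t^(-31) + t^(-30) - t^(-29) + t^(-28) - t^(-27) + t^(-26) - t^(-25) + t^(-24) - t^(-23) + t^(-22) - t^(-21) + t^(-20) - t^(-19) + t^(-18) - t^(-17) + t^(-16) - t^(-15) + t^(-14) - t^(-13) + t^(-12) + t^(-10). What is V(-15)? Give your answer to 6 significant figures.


Substituting t = -15 into V(t) = -t^(-31) + t^(-30) - t^(-29) + t^(-28) - t^(-27) + t^(-26) - t^(-25) + t^(-24) - t^(-23) + t^(-22) - t^(-21) + t^(-20) - t^(-19) + t^(-18) - t^(-17) + t^(-16) - t^(-15) + t^(-14) - t^(-13) + t^(-12) + t^(-10):
  (-)t^(-31) = 3.47673e-37
  (+)t^(-30) = 5.2151e-36
  (-)t^(-29) = 7.82264e-35
  (+)t^(-28) = 1.1734e-33
  (-)t^(-27) = 1.76009e-32
  (+)t^(-26) = 2.64014e-31
  (-)t^(-25) = 3.96021e-30
  (+)t^(-24) = 5.94032e-29
  (-)t^(-23) = 8.91048e-28
  (+)t^(-22) = 1.33657e-26
  (-)t^(-21) = 2.00486e-25
  (+)t^(-20) = 3.00729e-24
  (-)t^(-19) = 4.51093e-23
  (+)t^(-18) = 6.76639e-22
  (-)t^(-17) = 1.01496e-20
  (+)t^(-16) = 1.52244e-19
  (-)t^(-15) = 2.28366e-18
  (+)t^(-14) = 3.42549e-17
  (-)t^(-13) = 5.13823e-16
  (+)t^(-12) = 7.70735e-15
  (+)t^(-10) = 1.73415e-12
Sum = (3.47673e-37) + (5.2151e-36) + (7.82264e-35) + (1.1734e-33) + (1.76009e-32) + (2.64014e-31) + (3.96021e-30) + (5.94032e-29) + (8.91048e-28) + (1.33657e-26) + (2.00486e-25) + (3.00729e-24) + (4.51093e-23) + (6.76639e-22) + (1.01496e-20) + (1.52244e-19) + (2.28366e-18) + (3.42549e-17) + (5.13823e-16) + (7.70735e-15) + (1.73415e-12)
= 1.742410863e-12
Rounded to 6 significant figures: 1.74241e-12

1.74241e-12


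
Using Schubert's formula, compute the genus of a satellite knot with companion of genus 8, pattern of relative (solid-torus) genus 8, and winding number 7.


Schubert: g(satellite) = g_rel(pattern) + |winding| * g(companion),
where g_rel(pattern) is the genus of the pattern relative to the solid torus.
= 8 + 7 * 8
= 8 + 56 = 64

64


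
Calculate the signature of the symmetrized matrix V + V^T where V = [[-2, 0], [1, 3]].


Step 1: V + V^T = [[-4, 1], [1, 6]]
Step 2: trace = 2, det = -25
Step 3: Discriminant = 2^2 - 4*(-25) = 104
Step 4: Eigenvalues: 6.09902, -4.09902
Step 5: Signature = (# positive eigenvalues) - (# negative eigenvalues) = 0

0


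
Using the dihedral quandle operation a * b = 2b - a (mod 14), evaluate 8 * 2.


8 * 2 = 2*2 - 8 mod 14
= 4 - 8 mod 14
= -4 mod 14 = 10

10


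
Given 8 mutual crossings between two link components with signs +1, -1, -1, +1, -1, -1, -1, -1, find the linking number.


Step 1: Count positive crossings: 2
Step 2: Count negative crossings: 6
Step 3: Sum of signs = 2 - 6 = -4
Step 4: Linking number = sum/2 = -4/2 = -2

-2


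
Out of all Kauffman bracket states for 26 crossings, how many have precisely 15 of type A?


We choose which 15 of 26 crossings get A-smoothings.
C(26, 15) = 26! / (15! * 11!)
= 7726160

7726160


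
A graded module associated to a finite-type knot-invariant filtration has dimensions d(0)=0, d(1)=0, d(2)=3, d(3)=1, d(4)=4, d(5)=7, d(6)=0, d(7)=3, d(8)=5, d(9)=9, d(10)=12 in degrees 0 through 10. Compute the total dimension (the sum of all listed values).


Total dimension = d(0) + d(1) + ... + d(10)
= 0 + 0 + 3 + 1 + 4 + 7 + 0 + 3 + 5 + 9 + 12
= 44

44


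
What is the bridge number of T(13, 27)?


The bridge number of T(p,q) is min(p,q).
min(13, 27) = 13

13


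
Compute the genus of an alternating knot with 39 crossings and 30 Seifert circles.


For alternating knots, g = (c - s + 1)/2.
= (39 - 30 + 1)/2
= 10/2 = 5

5


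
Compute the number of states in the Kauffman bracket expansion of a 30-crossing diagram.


Each crossing contributes 2 choices (A-smoothing or B-smoothing).
Total states = 2^30 = 1073741824

1073741824


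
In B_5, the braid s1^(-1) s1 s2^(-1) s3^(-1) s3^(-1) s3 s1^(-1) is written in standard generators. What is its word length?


The word length counts the number of generators (including inverses).
Listing each generator: s1^(-1), s1, s2^(-1), s3^(-1), s3^(-1), s3, s1^(-1)
There are 7 generators in this braid word.

7


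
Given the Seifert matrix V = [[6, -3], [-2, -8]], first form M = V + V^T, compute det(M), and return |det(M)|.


Step 1: Form V + V^T where V = [[6, -3], [-2, -8]]
  V^T = [[6, -2], [-3, -8]]
  V + V^T = [[12, -5], [-5, -16]]
Step 2: det(V + V^T) = 12*(-16) - (-5)*(-5)
  = -192 - 25 = -217
Step 3: Knot determinant = |det(V + V^T)| = |-217| = 217

217


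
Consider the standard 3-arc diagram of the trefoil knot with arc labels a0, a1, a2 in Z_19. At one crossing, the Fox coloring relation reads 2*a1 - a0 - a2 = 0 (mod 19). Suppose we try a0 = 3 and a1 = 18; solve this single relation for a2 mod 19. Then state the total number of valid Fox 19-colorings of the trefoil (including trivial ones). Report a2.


Step 1: Apply the given crossing relation 2*a1 - a0 - a2 = 0 (mod 19).
  a2 = 2*a1 - a0 mod 19
  a2 = 2*18 - 3 mod 19
  a2 = 36 - 3 mod 19
  a2 = 33 mod 19 = 14
Step 2: The trefoil has determinant 3.
  Number of Fox p-colorings (p prime) is p^2 if p = 3, else p.
  Since 19 does not divide 3, only trivial (constant) colorings exist.
  (So the trial a0 = 3, a1 = 18 with a0 != a1 does NOT extend to a valid coloring of the whole trefoil: the other two crossing relations require 3*(a1 - a0) = 0 (mod 19), which fails.)
  Total colorings = 19
Step 3: a2 = 14, total Fox 19-colorings = 19

14


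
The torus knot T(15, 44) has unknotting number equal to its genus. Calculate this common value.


For a torus knot T(p,q), both the unknotting number and genus equal (p-1)(q-1)/2.
= (15-1)(44-1)/2
= 14*43/2
= 602/2 = 301

301


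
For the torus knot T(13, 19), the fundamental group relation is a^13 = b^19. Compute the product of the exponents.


The relation is a^13 = b^19.
Product of exponents = 13 * 19
= 247

247


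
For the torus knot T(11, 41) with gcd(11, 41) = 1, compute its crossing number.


For a torus knot T(p, q) with gcd(p,q)=1,
the crossing number is min(p*(q-1), q*(p-1)).
p*(q-1) = 11*40 = 440
q*(p-1) = 41*10 = 410
min(440, 410) = 410

410


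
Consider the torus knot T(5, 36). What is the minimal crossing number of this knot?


For a torus knot T(p, q) with gcd(p,q)=1,
the crossing number is min(p*(q-1), q*(p-1)).
p*(q-1) = 5*35 = 175
q*(p-1) = 36*4 = 144
min(175, 144) = 144

144


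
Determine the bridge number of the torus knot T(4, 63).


The bridge number of T(p,q) is min(p,q).
min(4, 63) = 4

4


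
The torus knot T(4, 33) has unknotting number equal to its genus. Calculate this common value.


For a torus knot T(p,q), both the unknotting number and genus equal (p-1)(q-1)/2.
= (4-1)(33-1)/2
= 3*32/2
= 96/2 = 48

48


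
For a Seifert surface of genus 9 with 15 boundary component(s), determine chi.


chi = 2 - 2g - b
= 2 - 2*9 - 15
= 2 - 18 - 15 = -31

-31


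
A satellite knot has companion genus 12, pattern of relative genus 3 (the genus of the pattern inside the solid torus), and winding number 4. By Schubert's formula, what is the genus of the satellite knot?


Schubert: g(satellite) = g_rel(pattern) + |winding| * g(companion),
where g_rel(pattern) is the genus of the pattern relative to the solid torus.
= 3 + 4 * 12
= 3 + 48 = 51

51


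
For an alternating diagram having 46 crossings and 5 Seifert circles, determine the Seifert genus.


For alternating knots, g = (c - s + 1)/2.
= (46 - 5 + 1)/2
= 42/2 = 21

21


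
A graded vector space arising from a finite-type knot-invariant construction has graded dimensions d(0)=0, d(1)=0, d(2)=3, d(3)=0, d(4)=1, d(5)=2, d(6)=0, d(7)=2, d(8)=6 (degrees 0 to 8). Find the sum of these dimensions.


Total dimension = d(0) + d(1) + ... + d(8)
= 0 + 0 + 3 + 0 + 1 + 2 + 0 + 2 + 6
= 14

14


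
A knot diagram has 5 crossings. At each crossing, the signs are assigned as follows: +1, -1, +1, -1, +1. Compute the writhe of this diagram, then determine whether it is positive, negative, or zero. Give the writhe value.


Step 1: Count positive crossings (+1).
Positive crossings: 3
Step 2: Count negative crossings (-1).
Negative crossings: 2
Step 3: Writhe = (positive) - (negative)
w = 3 - 2 = 1
Step 4: |w| = 1, and w is positive

1


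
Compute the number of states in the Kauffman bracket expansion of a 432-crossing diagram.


Each crossing contributes 2 choices (A-smoothing or B-smoothing).
Total states = 2^432 = 11090678776483259438313656736572334813745748301503266300681918322458485231222502492159897624416558312389564843845614287315896631296

11090678776483259438313656736572334813745748301503266300681918322458485231222502492159897624416558312389564843845614287315896631296


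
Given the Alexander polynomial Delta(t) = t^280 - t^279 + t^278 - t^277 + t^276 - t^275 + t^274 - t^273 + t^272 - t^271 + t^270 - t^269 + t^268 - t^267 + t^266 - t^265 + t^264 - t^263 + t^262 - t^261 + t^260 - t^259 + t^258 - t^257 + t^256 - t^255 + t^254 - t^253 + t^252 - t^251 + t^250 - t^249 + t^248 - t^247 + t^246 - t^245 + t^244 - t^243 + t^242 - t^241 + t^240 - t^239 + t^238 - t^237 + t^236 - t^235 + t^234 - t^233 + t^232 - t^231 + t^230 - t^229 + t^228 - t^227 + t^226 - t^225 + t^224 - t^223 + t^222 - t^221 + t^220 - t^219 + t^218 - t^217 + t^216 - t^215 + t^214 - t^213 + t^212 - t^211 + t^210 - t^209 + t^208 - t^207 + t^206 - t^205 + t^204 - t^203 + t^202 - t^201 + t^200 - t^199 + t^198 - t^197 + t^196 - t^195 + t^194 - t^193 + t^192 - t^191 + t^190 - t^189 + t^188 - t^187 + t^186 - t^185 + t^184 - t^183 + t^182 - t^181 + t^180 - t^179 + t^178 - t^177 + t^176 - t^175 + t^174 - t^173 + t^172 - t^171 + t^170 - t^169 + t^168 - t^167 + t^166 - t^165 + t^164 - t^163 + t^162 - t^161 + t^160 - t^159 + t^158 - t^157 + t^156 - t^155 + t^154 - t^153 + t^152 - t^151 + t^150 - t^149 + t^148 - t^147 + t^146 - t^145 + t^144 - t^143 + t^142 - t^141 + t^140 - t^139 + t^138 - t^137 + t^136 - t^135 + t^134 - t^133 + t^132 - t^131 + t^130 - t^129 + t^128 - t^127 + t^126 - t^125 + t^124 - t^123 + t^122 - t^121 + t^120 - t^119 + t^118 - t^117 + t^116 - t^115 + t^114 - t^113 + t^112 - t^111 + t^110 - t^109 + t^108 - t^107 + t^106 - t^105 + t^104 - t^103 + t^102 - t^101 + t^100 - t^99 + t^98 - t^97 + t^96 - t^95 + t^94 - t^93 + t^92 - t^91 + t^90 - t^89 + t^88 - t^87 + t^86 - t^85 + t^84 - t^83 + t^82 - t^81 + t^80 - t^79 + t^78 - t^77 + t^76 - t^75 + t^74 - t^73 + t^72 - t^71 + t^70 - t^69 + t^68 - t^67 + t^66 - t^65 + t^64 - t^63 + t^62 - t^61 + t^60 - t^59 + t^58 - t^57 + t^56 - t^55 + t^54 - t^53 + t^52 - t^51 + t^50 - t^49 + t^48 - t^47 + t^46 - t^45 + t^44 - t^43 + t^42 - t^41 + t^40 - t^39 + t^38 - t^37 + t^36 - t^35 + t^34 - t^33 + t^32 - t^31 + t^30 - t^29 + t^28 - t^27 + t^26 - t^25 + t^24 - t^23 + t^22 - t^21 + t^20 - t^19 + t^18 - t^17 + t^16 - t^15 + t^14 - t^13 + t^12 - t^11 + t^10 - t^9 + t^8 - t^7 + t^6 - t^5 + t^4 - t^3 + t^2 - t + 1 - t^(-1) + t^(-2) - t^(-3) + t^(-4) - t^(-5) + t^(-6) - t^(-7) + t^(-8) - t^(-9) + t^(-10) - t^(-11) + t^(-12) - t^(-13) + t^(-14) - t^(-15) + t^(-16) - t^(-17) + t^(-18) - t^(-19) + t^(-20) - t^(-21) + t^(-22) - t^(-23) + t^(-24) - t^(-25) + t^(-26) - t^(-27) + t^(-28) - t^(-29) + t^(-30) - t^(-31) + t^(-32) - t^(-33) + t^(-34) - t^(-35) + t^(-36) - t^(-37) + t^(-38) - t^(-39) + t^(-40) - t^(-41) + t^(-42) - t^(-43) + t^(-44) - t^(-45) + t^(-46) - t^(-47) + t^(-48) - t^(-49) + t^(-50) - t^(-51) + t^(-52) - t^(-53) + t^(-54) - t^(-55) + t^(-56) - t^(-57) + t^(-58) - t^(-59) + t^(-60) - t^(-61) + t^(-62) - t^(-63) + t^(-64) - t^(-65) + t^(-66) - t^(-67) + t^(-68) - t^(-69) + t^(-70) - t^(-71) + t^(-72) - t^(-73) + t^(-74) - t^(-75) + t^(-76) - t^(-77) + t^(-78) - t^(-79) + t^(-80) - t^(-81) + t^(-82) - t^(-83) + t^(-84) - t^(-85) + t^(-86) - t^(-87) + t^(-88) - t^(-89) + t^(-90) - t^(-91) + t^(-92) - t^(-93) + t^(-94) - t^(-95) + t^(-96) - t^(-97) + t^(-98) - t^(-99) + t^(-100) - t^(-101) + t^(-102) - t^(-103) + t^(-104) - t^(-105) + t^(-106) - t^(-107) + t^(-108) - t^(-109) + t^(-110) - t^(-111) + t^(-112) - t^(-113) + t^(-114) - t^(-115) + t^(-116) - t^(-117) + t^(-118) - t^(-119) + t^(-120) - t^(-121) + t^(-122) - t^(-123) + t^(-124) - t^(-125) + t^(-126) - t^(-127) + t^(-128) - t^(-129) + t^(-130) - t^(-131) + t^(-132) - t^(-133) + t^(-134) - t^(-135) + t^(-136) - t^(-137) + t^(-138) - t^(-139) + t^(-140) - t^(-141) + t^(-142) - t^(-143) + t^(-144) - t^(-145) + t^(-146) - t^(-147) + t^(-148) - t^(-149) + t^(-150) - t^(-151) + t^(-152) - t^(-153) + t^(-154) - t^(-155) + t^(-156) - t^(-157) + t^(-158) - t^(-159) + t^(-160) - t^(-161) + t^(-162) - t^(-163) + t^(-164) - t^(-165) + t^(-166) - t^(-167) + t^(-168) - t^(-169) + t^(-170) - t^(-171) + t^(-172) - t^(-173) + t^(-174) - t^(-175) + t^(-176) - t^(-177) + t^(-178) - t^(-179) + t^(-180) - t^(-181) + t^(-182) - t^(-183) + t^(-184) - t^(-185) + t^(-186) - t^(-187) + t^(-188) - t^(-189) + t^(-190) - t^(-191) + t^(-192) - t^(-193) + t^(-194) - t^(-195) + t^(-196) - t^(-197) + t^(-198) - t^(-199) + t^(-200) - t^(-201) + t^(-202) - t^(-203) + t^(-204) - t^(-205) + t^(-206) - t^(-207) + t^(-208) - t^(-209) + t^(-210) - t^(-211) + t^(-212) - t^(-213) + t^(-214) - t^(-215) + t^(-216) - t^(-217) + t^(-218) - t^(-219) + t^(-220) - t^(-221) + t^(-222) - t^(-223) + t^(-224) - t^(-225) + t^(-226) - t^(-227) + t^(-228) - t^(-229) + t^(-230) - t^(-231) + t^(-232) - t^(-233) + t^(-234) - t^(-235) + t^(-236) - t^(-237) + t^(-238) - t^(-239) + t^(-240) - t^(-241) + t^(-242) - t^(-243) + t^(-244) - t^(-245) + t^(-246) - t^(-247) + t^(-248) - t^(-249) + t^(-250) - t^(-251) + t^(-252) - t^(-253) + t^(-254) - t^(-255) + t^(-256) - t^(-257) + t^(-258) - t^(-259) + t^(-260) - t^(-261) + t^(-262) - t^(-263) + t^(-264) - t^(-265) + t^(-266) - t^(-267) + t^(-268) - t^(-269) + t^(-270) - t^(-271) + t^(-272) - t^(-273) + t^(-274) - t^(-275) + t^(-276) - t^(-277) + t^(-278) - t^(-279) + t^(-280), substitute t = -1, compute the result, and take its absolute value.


Step 1: The polynomial has 561 terms with alternating signs, exponents from 280 down to -280.
Step 2: Substitute t = -1. The i-th term has coefficient (-1)^i and exponent (m-i),
  so its value is (-1)^i * (-1)^(m-i) = (-1)^m = 1 for every i.
Step 3: All 561 terms equal 1, so Delta(-1) = 561 * (1) = 561
Step 4: |Delta(-1)| = 561

561
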